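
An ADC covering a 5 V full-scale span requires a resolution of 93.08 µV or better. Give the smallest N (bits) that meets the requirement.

Number of steps required ≥ 5 V / 93.08 µV = 53717.23.
Need 2^N ≥ 53717.23; 2^15 = 32768, 2^16 = 65536.
Minimum N = 16.

16 bits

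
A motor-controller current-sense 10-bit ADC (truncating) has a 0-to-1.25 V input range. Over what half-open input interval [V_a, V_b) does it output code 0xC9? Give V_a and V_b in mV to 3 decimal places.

[245.361 mV, 246.582 mV)

LSB = 1.25/2^10 = 1.221 mV.
Code 0xC9 = 201 decimal.
V_a = V_low + 201·LSB = 0.245361 V; V_b = V_low + 202·LSB = 0.246582 V.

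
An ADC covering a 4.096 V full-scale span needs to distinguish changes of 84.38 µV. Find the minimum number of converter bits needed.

16 bits

Number of steps required ≥ 4.096 V / 84.38 µV = 48542.31.
Need 2^N ≥ 48542.31; 2^15 = 32768, 2^16 = 65536.
Minimum N = 16.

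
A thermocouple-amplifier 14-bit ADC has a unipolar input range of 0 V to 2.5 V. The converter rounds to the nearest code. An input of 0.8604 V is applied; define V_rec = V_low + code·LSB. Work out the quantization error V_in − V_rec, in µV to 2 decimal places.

-43.12 µV

Step size: 2.5 V ÷ 2^14 = 152.59 µV.
Scaled input = 5638.7174 LSBs, so code = 5639.
Reconstructed: 0.86044312 V.
Difference: -4.31152e-05 V → -43.12 µV.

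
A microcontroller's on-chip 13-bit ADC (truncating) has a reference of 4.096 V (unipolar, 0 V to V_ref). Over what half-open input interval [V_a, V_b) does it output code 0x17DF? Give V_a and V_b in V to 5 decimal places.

[3.05550 V, 3.05600 V)

LSB = 4.096/2^13 = 0.500 mV.
Code 0x17DF = 6111 decimal.
V_a = V_low + 6111·LSB = 3.0555 V; V_b = V_low + 6112·LSB = 3.056 V.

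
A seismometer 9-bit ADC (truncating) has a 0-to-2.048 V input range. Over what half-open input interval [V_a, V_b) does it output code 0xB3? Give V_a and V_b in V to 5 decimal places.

[0.71600 V, 0.72000 V)

LSB = 2.048/2^9 = 4.000 mV.
Code 0xB3 = 179 decimal.
V_a = V_low + 179·LSB = 0.716 V; V_b = V_low + 180·LSB = 0.72 V.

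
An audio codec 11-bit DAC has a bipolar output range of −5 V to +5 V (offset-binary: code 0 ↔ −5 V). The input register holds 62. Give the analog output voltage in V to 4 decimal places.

LSB = 10 V / 2^11 = 4.883 mV.
V_out = (−5) + 62 × 0.00488281 V = -4.69727 V.

-4.6973 V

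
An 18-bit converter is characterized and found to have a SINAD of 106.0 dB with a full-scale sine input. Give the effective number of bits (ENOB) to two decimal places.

ENOB = (SINAD − 1.76) / 6.02 = (106.0 − 1.76)/6.02 = 17.316.

17.32 bits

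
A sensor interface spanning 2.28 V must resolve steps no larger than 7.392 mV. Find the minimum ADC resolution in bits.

Number of steps required ≥ 2.28 V / 7.392 mV = 308.44.
Need 2^N ≥ 308.44; 2^8 = 256, 2^9 = 512.
Minimum N = 9.

9 bits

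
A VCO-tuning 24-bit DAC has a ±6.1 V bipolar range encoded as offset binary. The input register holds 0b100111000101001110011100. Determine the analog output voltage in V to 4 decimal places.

LSB = 12.2 V / 2^24 = 0.73 µV.
Code 0b100111000101001110011100 = 10245020 decimal.
V_out = (−6.1) + 10245020 × 7.27177e-07 V = 1.34994 V.

1.3499 V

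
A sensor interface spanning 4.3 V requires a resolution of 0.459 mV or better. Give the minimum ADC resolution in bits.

14 bits

Number of steps required ≥ 4.3 V / 0.459 mV = 9368.19.
Need 2^N ≥ 9368.19; 2^13 = 8192, 2^14 = 16384.
Minimum N = 14.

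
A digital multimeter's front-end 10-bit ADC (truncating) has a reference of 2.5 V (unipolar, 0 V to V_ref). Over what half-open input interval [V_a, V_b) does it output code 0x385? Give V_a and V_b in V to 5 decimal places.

[2.19971 V, 2.20215 V)

LSB = 2.5/2^10 = 2.441 mV.
Code 0x385 = 901 decimal.
V_a = V_low + 901·LSB = 2.19971 V; V_b = V_low + 902·LSB = 2.20215 V.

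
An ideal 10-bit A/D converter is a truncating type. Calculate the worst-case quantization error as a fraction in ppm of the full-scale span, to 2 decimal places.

Truncating → worst-case error = 1 LSB = V_FS/2^10, so 1e+06/1024 = 976.562 ppm of full scale.

976.56 ppm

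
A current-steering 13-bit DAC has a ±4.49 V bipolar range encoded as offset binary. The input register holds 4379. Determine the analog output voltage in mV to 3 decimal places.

LSB = 8.98 V / 2^13 = 1.096 mV.
V_out = (−4.49) + 4379 × 0.00109619 V = 0.310222 V.
= 310.222 mV.

310.222 mV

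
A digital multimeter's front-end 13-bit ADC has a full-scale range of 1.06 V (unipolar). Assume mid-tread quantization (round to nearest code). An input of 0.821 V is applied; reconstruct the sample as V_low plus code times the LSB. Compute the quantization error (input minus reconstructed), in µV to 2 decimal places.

-8.30 µV

One LSB is 1.06 V / 8192 = 129.39 µV.
(0.821 − 0)/0.000129395 = 6344.9358; round gives code 6345.
Reconstructed: 0.8210083 V.
Difference: -8.30078e-06 V → -8.30 µV.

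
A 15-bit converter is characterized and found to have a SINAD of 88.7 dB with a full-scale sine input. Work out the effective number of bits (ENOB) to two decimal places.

14.44 bits

ENOB = (SINAD − 1.76) / 6.02 = (88.7 − 1.76)/6.02 = 14.442.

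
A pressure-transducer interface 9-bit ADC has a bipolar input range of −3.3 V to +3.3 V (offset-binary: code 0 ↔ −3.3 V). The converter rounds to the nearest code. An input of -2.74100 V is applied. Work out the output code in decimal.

code 43

With 512 levels over 6.6 V, one step is 12.891 mV.
(V_in − V_low)/LSB = (-2.74100 − (−3.3)) / 0.0128906 = 43.365.
Round → code 43.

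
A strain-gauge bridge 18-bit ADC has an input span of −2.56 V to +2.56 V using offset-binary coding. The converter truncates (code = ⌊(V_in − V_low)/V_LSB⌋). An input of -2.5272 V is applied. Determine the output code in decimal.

code 1679

LSB = 5.12 V / 262144 = 19.53 µV.
(V_in − V_low)/LSB = (-2.5272 − (−2.56)) / 1.95313e-05 = 1679.360.
So the output code is 1679.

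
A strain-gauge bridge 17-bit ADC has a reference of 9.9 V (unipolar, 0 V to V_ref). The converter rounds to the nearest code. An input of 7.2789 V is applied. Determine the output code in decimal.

code 96370

Full-scale span = 9.9 V; LSB = 9.9/2^17 = 75.53 µV.
Input sits at 96369.695 steps above V_low.
So the output code is 96370.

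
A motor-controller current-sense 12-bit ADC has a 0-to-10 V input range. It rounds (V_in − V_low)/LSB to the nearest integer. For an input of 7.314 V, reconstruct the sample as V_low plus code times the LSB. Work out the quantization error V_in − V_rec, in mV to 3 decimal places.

-0.453 mV

One LSB is 10 V / 4096 = 2.441 mV.
(V_in − V_low)/LSB = (7.314 − 0)/0.00244141 = 2995.8144 → code 2996 (round).
Code 2996 maps back to 0 + 2996×0.00244141 V = 7.3144531 V.
Difference: -0.000453125 V → -0.453 mV.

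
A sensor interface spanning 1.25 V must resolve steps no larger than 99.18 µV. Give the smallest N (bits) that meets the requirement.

Number of steps required ≥ 1.25 V / 99.18 µV = 12603.35.
Need 2^N ≥ 12603.35; 2^13 = 8192, 2^14 = 16384.
Minimum N = 14.

14 bits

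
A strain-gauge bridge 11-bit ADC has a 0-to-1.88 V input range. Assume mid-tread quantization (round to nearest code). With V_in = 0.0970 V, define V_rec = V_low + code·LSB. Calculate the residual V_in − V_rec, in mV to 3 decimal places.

-0.305 mV

Step size: 1.88 V ÷ 2^11 = 0.918 mV.
(0.0970 − 0)/0.000917969 = 105.6681; round gives code 106.
Code 106 maps back to 0 + 106×0.000917969 V = 0.097304688 V.
V_in − V_rec = -0.000304687 V = -0.305 mV.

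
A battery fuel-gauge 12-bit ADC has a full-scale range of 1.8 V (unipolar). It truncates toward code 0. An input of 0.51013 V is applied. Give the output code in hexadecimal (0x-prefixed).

Full-scale span = 1.8 V; LSB = 1.8/2^12 = 439.45 µV.
Input sits at 1160.829 steps above V_low.
So the output code is 1160.
In hexadecimal (0x-prefixed): 0x488.

code 0x488 (decimal 1160)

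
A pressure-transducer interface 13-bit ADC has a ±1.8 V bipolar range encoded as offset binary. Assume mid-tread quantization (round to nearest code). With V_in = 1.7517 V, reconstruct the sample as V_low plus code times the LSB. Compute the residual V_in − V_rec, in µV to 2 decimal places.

39.84 µV

One LSB is 3.6 V / 8192 = 439.45 µV.
Scaled input = 8082.0907 LSBs, so code = 8082.
V_rec = (−1.8) + 8082·0.000439453 = 1.7516602 V.
Error = 1.7517 − 1.7516602 = 3.98438e-05 V = 39.84 µV.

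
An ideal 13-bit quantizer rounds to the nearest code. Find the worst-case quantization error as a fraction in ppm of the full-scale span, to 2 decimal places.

61.04 ppm

Rounding → worst-case error = ½ LSB = V_FS/2^14, so 1e+06/16384 = 61.0352 ppm of full scale.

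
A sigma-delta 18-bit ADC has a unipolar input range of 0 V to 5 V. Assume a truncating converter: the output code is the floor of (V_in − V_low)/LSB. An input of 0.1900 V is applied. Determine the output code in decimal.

Full-scale span = 5 V; LSB = 5/2^18 = 19.07 µV.
Input sits at 9961.472 steps above V_low.
So the output code is 9961.

code 9961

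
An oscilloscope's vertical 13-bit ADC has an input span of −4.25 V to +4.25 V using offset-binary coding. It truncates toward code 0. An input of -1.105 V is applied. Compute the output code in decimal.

With 8192 levels over 8.5 V, one step is 1.038 mV.
Input sits at 3031.040 steps above V_low.
Floor → code 3031.

code 3031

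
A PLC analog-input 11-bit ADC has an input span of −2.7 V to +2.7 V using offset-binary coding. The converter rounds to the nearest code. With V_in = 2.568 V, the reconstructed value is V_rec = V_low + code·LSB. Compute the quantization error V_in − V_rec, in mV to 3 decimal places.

One LSB is 5.4 V / 2048 = 2.637 mV.
Scaled input = 1997.9378 LSBs, so code = 1998.
Reconstructed: 2.5681641 V.
Difference: -0.000164063 V → -0.164 mV.

-0.164 mV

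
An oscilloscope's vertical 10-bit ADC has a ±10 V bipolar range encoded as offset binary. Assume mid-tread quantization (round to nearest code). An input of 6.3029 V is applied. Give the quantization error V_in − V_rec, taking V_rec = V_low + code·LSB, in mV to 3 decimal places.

One LSB is 20 V / 1024 = 19.531 mV.
(V_in − V_low)/LSB = (6.3029 − (−10))/0.0195312 = 834.7085 → code 835 (round).
Code 835 maps back to (−10) + 835×0.0195312 V = 6.3085938 V.
Difference: -0.00569375 V → -5.694 mV.

-5.694 mV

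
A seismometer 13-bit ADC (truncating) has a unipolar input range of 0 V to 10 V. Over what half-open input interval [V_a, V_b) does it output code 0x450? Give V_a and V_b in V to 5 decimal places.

[1.34766 V, 1.34888 V)

LSB = 10/2^13 = 1.221 mV.
Code 0x450 = 1104 decimal.
V_a = V_low + 1104·LSB = 1.34766 V; V_b = V_low + 1105·LSB = 1.34888 V.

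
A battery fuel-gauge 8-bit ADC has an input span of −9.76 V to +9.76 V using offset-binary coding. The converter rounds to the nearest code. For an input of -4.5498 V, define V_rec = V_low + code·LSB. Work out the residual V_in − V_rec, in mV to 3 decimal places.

One LSB is 19.52 V / 256 = 76.250 mV.
Scaled input = 68.3305 LSBs, so code = 68.
V_rec = (−9.76) + 68·0.07625 = -4.575 V.
V_in − V_rec = 0.0252 V = 25.200 mV.

25.200 mV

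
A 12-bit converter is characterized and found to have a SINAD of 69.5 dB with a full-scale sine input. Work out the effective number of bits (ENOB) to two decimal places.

ENOB = (SINAD − 1.76) / 6.02 = (69.5 − 1.76)/6.02 = 11.252.

11.25 bits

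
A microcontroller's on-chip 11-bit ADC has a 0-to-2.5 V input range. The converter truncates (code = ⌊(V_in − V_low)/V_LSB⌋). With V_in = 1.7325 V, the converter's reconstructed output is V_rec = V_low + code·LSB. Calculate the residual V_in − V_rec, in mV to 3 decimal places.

0.322 mV

LSB = 2.5/2^11 = 1.221 mV.
Scaled input = 1419.2640 LSBs, so code = 1419.
Reconstructed: 1.7321777 V.
Error = 1.7325 − 1.7321777 = 0.000322266 V = 0.322 mV.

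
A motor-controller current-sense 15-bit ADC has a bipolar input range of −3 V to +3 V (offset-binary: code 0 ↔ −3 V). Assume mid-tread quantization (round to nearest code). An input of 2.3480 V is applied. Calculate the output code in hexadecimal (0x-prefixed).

Full-scale span = 6 V; LSB = 6/2^15 = 183.11 µV.
Input sits at 29207.211 steps above V_low.
So the output code is 29207.
In hexadecimal (0x-prefixed): 0x7217.

code 0x7217 (decimal 29207)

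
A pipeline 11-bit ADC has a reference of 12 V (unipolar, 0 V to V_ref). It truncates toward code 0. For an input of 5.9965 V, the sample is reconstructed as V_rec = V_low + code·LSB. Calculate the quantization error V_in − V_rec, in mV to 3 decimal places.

One LSB is 12 V / 2048 = 5.859 mV.
Scaled input = 1023.4027 LSBs, so code = 1023.
V_rec = 0 + 1023·0.00585938 = 5.9941406 V.
Difference: 0.00235937 V → 2.359 mV.

2.359 mV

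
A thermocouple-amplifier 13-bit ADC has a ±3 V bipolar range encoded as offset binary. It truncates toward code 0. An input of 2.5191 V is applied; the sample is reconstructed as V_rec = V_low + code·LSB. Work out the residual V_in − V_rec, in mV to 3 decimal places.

Step size: 6 V ÷ 2^13 = 0.732 mV.
(V_in − V_low)/LSB = (2.5191 − (−3))/0.000732422 = 7535.4112 → code 7535 (floor).
Reconstructed: 2.5187988 V.
V_in − V_rec = 0.000301172 V = 0.301 mV.

0.301 mV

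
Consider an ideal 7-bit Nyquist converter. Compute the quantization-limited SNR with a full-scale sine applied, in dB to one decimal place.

SNR ≈ 6.02·N + 1.76 dB = 6.02·7 + 1.76 = 43.90 dB.

43.9 dB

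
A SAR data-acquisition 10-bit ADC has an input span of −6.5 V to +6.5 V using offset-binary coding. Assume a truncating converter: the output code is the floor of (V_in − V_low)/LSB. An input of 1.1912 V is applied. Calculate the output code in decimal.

With 1024 levels over 13 V, one step is 12.695 mV.
(1.1912 − (−6.5)) / 0.0126953 = 605.830 LSBs.
Floor → code 605.

code 605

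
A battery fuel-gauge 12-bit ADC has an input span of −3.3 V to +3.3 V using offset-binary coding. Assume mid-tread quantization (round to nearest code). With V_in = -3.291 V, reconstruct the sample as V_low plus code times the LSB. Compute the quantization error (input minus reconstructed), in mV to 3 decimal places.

-0.668 mV

LSB = 6.6/2^12 = 1.611 mV.
Scaled input = 5.5855 LSBs, so code = 6.
V_rec = (−3.3) + 6·0.00161133 = -3.290332 V.
Error = -3.291 − (−3.290332) = -0.000667969 V = -0.668 mV.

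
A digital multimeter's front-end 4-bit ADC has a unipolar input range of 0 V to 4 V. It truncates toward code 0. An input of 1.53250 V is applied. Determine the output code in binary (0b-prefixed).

LSB = 4 V / 16 = 250.000 mV.
(1.53250 − 0) / 0.25 = 6.130 LSBs.
⌊·⌋(6.130) = 6.
In binary (0b-prefixed): 0b110.

code 0b110 (decimal 6)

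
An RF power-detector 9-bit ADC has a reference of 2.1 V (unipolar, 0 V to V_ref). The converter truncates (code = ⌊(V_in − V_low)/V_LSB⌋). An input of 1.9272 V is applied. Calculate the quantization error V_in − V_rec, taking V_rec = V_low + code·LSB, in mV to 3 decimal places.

3.567 mV

One LSB is 2.1 V / 512 = 4.102 mV.
(V_in − V_low)/LSB = (1.9272 − 0)/0.00410156 = 469.8697 → code 469 (floor).
V_rec = 0 + 469·0.00410156 = 1.9236328 V.
V_in − V_rec = 0.00356719 V = 3.567 mV.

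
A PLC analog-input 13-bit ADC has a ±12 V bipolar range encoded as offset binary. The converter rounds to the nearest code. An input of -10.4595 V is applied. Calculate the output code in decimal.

Full-scale span = 24 V; LSB = 24/2^13 = 2.930 mV.
(V_in − V_low)/LSB = (-10.4595 − (−12)) / 0.00292969 = 525.824.
round(525.824) = 526.

code 526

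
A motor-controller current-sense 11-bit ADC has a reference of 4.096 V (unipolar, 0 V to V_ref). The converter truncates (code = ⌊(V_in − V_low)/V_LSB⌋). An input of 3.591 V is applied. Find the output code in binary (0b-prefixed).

code 0b11100000011 (decimal 1795)

With 2048 levels over 4.096 V, one step is 2.000 mV.
(V_in − V_low)/LSB = (3.591 − 0) / 0.002 = 1795.500.
Floor → code 1795.
In binary (0b-prefixed): 0b11100000011.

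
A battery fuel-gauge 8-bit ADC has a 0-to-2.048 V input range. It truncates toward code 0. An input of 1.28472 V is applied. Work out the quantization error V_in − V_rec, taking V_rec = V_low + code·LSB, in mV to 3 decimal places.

LSB = 2.048/2^8 = 8.000 mV.
(V_in − V_low)/LSB = (1.28472 − 0)/0.008 = 160.5900 → code 160 (floor).
Code 160 maps back to 0 + 160×0.008 V = 1.28 V.
Difference: 0.00472 V → 4.720 mV.

4.720 mV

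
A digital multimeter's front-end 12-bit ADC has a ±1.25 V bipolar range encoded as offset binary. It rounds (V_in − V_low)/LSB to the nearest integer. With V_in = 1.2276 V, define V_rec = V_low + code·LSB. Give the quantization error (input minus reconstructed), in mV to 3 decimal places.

0.183 mV

Step size: 2.5 V ÷ 2^12 = 0.610 mV.
(V_in − V_low)/LSB = (1.2276 − (−1.25))/0.000610352 = 4059.2998 → code 4059 (round).
V_rec = (−1.25) + 4059·0.000610352 = 1.227417 V.
V_in − V_rec = 0.000183008 V = 0.183 mV.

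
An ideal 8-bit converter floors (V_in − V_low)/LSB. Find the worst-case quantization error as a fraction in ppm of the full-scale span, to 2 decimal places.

Truncating → worst-case error = 1 LSB = V_FS/2^8, so 1e+06/256 = 3906.25 ppm of full scale.

3906.25 ppm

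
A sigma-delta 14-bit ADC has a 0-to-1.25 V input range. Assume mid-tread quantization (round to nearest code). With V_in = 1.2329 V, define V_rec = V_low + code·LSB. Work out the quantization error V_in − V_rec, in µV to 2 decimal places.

-10.16 µV

Step size: 1.25 V ÷ 2^14 = 76.29 µV.
(V_in − V_low)/LSB = (1.2329 − 0)/7.62939e-05 = 16159.8669 → code 16160 (round).
Code 16160 maps back to 0 + 16160×7.62939e-05 V = 1.2329102 V.
Error = 1.2329 − 1.2329102 = -1.01562e-05 V = -10.16 µV.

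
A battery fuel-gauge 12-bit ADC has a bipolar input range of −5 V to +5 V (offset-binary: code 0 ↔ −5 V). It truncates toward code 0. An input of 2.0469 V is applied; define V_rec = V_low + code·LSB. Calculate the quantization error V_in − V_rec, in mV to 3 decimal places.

One LSB is 10 V / 4096 = 2.441 mV.
Scaled input = 2886.4102 LSBs, so code = 2886.
Code 2886 maps back to (−5) + 2886×0.00244141 V = 2.0458984 V.
Difference: 0.00100156 V → 1.002 mV.

1.002 mV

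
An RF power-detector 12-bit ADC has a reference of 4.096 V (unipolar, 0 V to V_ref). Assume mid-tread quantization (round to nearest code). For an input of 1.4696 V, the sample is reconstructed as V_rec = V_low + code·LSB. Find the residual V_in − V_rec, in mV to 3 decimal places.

-0.400 mV

One LSB is 4.096 V / 4096 = 1.000 mV.
(V_in − V_low)/LSB = (1.4696 − 0)/0.001 = 1469.6000 → code 1470 (round).
Reconstructed: 1.47 V.
Difference: -0.0004 V → -0.400 mV.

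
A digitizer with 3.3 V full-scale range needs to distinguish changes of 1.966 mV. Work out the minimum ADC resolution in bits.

11 bits

Number of steps required ≥ 3.3 V / 1.966 mV = 1678.54.
Need 2^N ≥ 1678.54; 2^10 = 1024, 2^11 = 2048.
Minimum N = 11.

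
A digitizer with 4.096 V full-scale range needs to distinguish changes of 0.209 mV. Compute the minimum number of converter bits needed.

15 bits

Number of steps required ≥ 4.096 V / 0.209 mV = 19598.09.
Need 2^N ≥ 19598.09; 2^14 = 16384, 2^15 = 32768.
Minimum N = 15.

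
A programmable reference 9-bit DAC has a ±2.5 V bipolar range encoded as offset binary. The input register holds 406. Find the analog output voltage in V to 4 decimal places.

LSB = 5 V / 2^9 = 9.766 mV.
V_out = (−2.5) + 406 × 0.00976562 V = 1.46484 V.

1.4648 V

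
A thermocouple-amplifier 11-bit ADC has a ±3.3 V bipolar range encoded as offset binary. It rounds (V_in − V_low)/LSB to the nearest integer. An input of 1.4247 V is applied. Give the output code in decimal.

With 2048 levels over 6.6 V, one step is 3.223 mV.
(V_in − V_low)/LSB = (1.4247 − (−3.3)) / 0.00322266 = 1466.089.
Round → code 1466.

code 1466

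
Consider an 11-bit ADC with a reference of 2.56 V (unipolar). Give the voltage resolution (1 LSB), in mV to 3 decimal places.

Full-scale span = 2.56 V.
LSB = 2.56 / 2^11 = 2.56 / 2048 = 0.00125 V = 1.250 mV.

1.250 mV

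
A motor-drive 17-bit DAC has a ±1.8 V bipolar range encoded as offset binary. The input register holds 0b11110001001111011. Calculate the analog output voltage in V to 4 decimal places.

LSB = 3.6 V / 2^17 = 27.47 µV.
Code 0b11110001001111011 = 123515 decimal.
V_out = (−1.8) + 123515 × 2.74658e-05 V = 1.59244 V.

1.5924 V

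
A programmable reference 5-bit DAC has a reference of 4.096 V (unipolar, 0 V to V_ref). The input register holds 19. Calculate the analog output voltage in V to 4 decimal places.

LSB = 4.096 V / 2^5 = 128.000 mV.
V_out = 0 + 19 × 0.128 V = 2.432 V.

2.4320 V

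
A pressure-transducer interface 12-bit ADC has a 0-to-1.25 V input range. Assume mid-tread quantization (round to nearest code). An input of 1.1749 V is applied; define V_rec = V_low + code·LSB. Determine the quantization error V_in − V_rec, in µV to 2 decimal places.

Step size: 1.25 V ÷ 2^12 = 305.18 µV.
Scaled input = 3849.9123 LSBs, so code = 3850.
V_rec = 0 + 3850·0.000305176 = 1.1749268 V.
Error = 1.1749 − 1.1749268 = -2.67578e-05 V = -26.76 µV.

-26.76 µV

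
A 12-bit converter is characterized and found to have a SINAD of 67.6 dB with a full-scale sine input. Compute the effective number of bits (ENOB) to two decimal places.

ENOB = (SINAD − 1.76) / 6.02 = (67.6 − 1.76)/6.02 = 10.937.

10.94 bits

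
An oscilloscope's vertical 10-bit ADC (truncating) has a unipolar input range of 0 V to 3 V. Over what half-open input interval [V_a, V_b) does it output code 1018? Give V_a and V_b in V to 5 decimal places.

LSB = 3/2^10 = 2.930 mV.
V_a = V_low + 1018·LSB = 2.98242 V; V_b = V_low + 1019·LSB = 2.98535 V.

[2.98242 V, 2.98535 V)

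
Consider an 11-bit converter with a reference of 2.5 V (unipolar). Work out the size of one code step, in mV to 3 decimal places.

1.221 mV

Full-scale span = 2.5 V.
LSB = 2.5 / 2^11 = 2.5 / 2048 = 0.0012207 V = 1.221 mV.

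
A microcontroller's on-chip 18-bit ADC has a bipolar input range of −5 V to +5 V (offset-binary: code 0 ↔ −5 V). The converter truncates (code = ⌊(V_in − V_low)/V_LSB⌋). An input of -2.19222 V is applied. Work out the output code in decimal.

LSB = 10 V / 262144 = 38.15 µV.
(V_in − V_low)/LSB = (-2.19222 − (−5)) / 3.8147e-05 = 73604.268.
So the output code is 73604.

code 73604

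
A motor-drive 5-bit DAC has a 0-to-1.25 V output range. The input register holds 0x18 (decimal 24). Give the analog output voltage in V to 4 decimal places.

LSB = 1.25 V / 2^5 = 39.062 mV.
Code 0x18 = 24 decimal.
V_out = 0 + 24 × 0.0390625 V = 0.9375 V.

0.9375 V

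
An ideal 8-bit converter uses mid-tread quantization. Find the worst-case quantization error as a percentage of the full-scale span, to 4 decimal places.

Rounding → worst-case error = ½ LSB = V_FS/2^9, so 100/512 = 0.195312 % of full scale.

0.1953 %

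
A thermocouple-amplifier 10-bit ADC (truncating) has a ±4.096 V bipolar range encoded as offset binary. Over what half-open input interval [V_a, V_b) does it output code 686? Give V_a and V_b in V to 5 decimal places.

[1.39200 V, 1.40000 V)

LSB = 8.192/2^10 = 8.000 mV.
V_a = V_low + 686·LSB = 1.392 V; V_b = V_low + 687·LSB = 1.4 V.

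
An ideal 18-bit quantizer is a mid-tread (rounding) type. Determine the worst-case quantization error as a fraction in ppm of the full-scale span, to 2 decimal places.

1.91 ppm

Rounding → worst-case error = ½ LSB = V_FS/2^19, so 1e+06/524288 = 1.90735 ppm of full scale.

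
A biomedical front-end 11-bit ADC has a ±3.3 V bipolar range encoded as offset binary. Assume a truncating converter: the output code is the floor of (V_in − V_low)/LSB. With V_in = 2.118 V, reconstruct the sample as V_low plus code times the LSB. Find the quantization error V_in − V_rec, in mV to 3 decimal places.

Step size: 6.6 V ÷ 2^11 = 3.223 mV.
(2.118 − (−3.3))/0.00322266 = 1681.2218; ⌊·⌋ gives code 1681.
V_rec = (−3.3) + 1681·0.00322266 = 2.1172852 V.
V_in − V_rec = 0.000714844 V = 0.715 mV.

0.715 mV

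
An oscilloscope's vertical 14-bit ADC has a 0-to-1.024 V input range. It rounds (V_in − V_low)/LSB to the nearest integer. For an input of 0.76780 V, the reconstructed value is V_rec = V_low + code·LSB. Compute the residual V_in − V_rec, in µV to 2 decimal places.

LSB = 1.024/2^14 = 62.50 µV.
Scaled input = 12284.8000 LSBs, so code = 12285.
Code 12285 maps back to 0 + 12285×6.25e-05 V = 0.7678125 V.
Difference: -1.25e-05 V → -12.50 µV.

-12.50 µV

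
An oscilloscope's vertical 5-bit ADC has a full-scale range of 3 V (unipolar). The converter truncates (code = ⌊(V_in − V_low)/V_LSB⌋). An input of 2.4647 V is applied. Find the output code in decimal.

code 26

LSB = 3 V / 32 = 93.750 mV.
(V_in − V_low)/LSB = (2.4647 − 0) / 0.09375 = 26.290.
Floor → code 26.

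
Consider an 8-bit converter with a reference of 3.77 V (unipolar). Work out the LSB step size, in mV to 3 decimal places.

14.727 mV

Full-scale span = 3.77 V.
LSB = 3.77 / 2^8 = 3.77 / 256 = 0.0147266 V = 14.727 mV.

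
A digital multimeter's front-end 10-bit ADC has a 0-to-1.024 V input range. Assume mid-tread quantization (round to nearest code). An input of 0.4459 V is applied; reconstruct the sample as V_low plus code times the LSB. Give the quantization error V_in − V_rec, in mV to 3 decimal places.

-0.100 mV

LSB = 1.024/2^10 = 1.000 mV.
(V_in − V_low)/LSB = (0.4459 − 0)/0.001 = 445.9000 → code 446 (round).
Reconstructed: 0.446 V.
Error = 0.4459 − 0.446 = -0.0001 V = -0.100 mV.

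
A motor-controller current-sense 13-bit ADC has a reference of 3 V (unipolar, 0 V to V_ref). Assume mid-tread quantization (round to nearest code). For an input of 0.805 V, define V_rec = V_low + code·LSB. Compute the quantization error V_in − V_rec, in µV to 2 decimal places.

68.36 µV

LSB = 3/2^13 = 366.21 µV.
(0.805 − 0)/0.000366211 = 2198.1867; round gives code 2198.
Reconstructed: 0.80493164 V.
Difference: 6.83594e-05 V → 68.36 µV.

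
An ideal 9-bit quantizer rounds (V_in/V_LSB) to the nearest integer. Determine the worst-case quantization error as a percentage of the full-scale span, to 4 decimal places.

0.0977 %

Rounding → worst-case error = ½ LSB = V_FS/2^10, so 100/1024 = 0.0976562 % of full scale.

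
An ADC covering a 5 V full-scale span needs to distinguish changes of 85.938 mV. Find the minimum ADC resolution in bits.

Number of steps required ≥ 5 V / 85.938 mV = 58.18.
Need 2^N ≥ 58.18; 2^5 = 32, 2^6 = 64.
Minimum N = 6.

6 bits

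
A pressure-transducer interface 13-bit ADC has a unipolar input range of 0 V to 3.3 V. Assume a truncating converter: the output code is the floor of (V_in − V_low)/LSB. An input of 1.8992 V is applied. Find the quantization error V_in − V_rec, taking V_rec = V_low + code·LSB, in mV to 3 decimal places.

0.250 mV

LSB = 3.3/2^13 = 402.83 µV.
Scaled input = 4714.6201 LSBs, so code = 4714.
V_rec = 0 + 4714·0.000402832 = 1.8989502 V.
Error = 1.8992 − 1.8989502 = 0.000249805 V = 0.250 mV.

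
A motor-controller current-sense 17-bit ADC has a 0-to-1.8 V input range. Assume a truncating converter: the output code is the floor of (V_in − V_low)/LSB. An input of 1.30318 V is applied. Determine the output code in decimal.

Full-scale span = 1.8 V; LSB = 1.8/2^17 = 13.73 µV.
(V_in − V_low)/LSB = (1.30318 − 0) / 1.37329e-05 = 94894.672.
So the output code is 94894.

code 94894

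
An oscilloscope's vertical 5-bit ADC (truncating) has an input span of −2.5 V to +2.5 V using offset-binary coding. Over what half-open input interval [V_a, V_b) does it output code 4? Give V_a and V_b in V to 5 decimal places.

LSB = 5/2^5 = 156.250 mV.
V_a = V_low + 4·LSB = -1.875 V; V_b = V_low + 5·LSB = -1.71875 V.

[-1.87500 V, -1.71875 V)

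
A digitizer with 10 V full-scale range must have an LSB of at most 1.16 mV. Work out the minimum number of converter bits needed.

14 bits

Number of steps required ≥ 10 V / 1.16 mV = 8620.69.
Need 2^N ≥ 8620.69; 2^13 = 8192, 2^14 = 16384.
Minimum N = 14.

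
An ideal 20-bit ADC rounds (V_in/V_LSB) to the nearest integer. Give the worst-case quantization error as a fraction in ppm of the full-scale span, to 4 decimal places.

0.4768 ppm

Rounding → worst-case error = ½ LSB = V_FS/2^21, so 1e+06/2097152 = 0.476837 ppm of full scale.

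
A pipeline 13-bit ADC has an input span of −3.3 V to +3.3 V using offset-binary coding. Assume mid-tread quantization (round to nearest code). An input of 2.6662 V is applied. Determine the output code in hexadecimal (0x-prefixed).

With 8192 levels over 6.6 V, one step is 0.806 mV.
(2.6662 − (−3.3)) / 0.000805664 = 7405.320 LSBs.
Round → code 7405.
In hexadecimal (0x-prefixed): 0x1CED.

code 0x1CED (decimal 7405)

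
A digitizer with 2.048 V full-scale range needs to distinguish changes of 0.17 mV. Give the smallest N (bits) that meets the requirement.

Number of steps required ≥ 2.048 V / 0.17 mV = 12047.06.
Need 2^N ≥ 12047.06; 2^13 = 8192, 2^14 = 16384.
Minimum N = 14.

14 bits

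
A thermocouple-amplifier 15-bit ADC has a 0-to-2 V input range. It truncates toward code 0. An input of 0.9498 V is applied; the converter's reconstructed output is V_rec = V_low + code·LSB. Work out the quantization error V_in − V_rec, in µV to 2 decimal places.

31.93 µV

Step size: 2 V ÷ 2^15 = 61.04 µV.
Scaled input = 15561.5232 LSBs, so code = 15561.
Code 15561 maps back to 0 + 15561×6.10352e-05 V = 0.94976807 V.
Difference: 3.19336e-05 V → 31.93 µV.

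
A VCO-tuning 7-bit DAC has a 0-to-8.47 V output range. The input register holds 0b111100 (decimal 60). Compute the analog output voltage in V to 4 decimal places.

3.9703 V

LSB = 8.47 V / 2^7 = 66.172 mV.
Code 0b111100 = 60 decimal.
V_out = 0 + 60 × 0.0661719 V = 3.97031 V.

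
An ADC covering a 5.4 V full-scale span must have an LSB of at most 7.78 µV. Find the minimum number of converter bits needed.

20 bits

Number of steps required ≥ 5.4 V / 7.78 µV = 694087.40.
Need 2^N ≥ 694087.40; 2^19 = 524288, 2^20 = 1048576.
Minimum N = 20.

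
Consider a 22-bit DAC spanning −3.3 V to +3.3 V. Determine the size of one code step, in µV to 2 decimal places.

Full-scale span = 6.6 V.
LSB = 6.6 / 2^22 = 6.6 / 4194304 = 1.57356e-06 V = 1.57 µV.

1.57 µV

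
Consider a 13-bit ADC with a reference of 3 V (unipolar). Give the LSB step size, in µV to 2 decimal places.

Full-scale span = 3 V.
LSB = 3 / 2^13 = 3 / 8192 = 0.000366211 V = 366.21 µV.

366.21 µV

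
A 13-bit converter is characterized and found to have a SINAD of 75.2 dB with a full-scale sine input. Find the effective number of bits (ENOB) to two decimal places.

ENOB = (SINAD − 1.76) / 6.02 = (75.2 − 1.76)/6.02 = 12.199.

12.20 bits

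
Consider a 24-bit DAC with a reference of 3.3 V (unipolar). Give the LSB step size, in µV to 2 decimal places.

Full-scale span = 3.3 V.
LSB = 3.3 / 2^24 = 3.3 / 16777216 = 1.96695e-07 V = 0.20 µV.

0.20 µV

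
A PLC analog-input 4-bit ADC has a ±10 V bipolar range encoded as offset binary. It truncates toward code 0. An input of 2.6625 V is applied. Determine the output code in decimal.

With 16 levels over 20 V, one step is 1.2500 V.
Input sits at 10.130 steps above V_low.
So the output code is 10.

code 10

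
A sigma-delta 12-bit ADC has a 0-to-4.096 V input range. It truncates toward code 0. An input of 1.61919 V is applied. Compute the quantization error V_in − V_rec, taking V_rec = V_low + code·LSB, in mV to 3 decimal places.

Step size: 4.096 V ÷ 2^12 = 1.000 mV.
Scaled input = 1619.1900 LSBs, so code = 1619.
V_rec = 0 + 1619·0.001 = 1.619 V.
Error = 1.61919 − 1.619 = 0.00019 V = 0.190 mV.

0.190 mV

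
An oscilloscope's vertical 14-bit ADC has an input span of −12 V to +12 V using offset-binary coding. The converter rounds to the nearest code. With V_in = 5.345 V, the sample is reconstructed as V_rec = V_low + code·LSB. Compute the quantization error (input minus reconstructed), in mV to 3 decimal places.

One LSB is 24 V / 16384 = 1.465 mV.
(5.345 − (−12))/0.00146484 = 11840.8533; round gives code 11841.
V_rec = (−12) + 11841·0.00146484 = 5.3452148 V.
Difference: -0.000214844 V → -0.215 mV.

-0.215 mV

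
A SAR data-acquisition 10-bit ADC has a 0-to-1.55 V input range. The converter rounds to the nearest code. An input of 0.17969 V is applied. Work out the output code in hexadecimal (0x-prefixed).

With 1024 levels over 1.55 V, one step is 1.514 mV.
Input sits at 118.711 steps above V_low.
Round → code 119.
In hexadecimal (0x-prefixed): 0x77.

code 0x77 (decimal 119)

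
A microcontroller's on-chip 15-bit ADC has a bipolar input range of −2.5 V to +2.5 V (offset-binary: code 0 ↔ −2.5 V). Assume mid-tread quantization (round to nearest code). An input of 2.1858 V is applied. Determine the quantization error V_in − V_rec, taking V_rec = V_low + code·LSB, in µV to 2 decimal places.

Step size: 5 V ÷ 2^15 = 152.59 µV.
(2.1858 − (−2.5))/0.000152588 = 30708.8589; round gives code 30709.
Code 30709 maps back to (−2.5) + 30709×0.000152588 V = 2.1858215 V.
Difference: -2.15332e-05 V → -21.53 µV.

-21.53 µV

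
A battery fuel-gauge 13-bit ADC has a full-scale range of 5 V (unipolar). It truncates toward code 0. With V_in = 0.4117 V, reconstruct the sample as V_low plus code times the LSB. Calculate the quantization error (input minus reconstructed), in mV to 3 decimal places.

0.323 mV

One LSB is 5 V / 8192 = 0.610 mV.
Scaled input = 674.5293 LSBs, so code = 674.
V_rec = 0 + 674·0.000610352 = 0.41137695 V.
Difference: 0.000323047 V → 0.323 mV.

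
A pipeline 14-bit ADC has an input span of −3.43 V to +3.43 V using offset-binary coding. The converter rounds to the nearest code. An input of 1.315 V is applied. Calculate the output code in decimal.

code 11333

LSB = 6.86 V / 16384 = 418.70 µV.
(1.315 − (−3.43)) / 0.000418701 = 11332.665 LSBs.
round(11332.665) = 11333.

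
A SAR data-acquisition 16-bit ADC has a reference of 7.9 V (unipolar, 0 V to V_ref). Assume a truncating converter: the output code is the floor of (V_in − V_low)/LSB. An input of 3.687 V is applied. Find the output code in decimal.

Full-scale span = 7.9 V; LSB = 7.9/2^16 = 120.54 µV.
(3.687 − 0) / 0.000120544 = 30586.232 LSBs.
So the output code is 30586.

code 30586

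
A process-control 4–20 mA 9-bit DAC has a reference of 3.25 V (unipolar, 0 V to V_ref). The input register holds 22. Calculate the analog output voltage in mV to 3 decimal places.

LSB = 3.25 V / 2^9 = 6.348 mV.
V_out = 0 + 22 × 0.00634766 V = 0.139648 V.
= 139.648 mV.

139.648 mV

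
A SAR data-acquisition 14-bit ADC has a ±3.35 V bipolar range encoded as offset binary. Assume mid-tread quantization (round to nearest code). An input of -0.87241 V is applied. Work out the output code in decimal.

With 16384 levels over 6.7 V, one step is 408.94 µV.
(-0.87241 − (−3.35)) / 0.000408936 = 6058.632 LSBs.
round(6058.632) = 6059.

code 6059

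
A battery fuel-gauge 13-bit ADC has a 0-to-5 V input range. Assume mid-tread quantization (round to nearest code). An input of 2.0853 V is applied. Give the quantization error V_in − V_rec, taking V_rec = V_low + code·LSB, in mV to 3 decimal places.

-0.271 mV

LSB = 5/2^13 = 0.610 mV.
(V_in − V_low)/LSB = (2.0853 − 0)/0.000610352 = 3416.5555 → code 3417 (round).
Code 3417 maps back to 0 + 3417×0.000610352 V = 2.0855713 V.
Difference: -0.000271289 V → -0.271 mV.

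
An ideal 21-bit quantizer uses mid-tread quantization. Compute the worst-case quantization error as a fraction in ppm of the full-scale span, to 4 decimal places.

0.2384 ppm

Rounding → worst-case error = ½ LSB = V_FS/2^22, so 1e+06/4194304 = 0.238419 ppm of full scale.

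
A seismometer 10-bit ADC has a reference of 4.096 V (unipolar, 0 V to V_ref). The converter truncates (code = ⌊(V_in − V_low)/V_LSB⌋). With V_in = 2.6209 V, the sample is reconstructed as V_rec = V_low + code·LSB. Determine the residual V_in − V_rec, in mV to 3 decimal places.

Step size: 4.096 V ÷ 2^10 = 4.000 mV.
(2.6209 − 0)/0.004 = 655.2250; ⌊·⌋ gives code 655.
V_rec = 0 + 655·0.004 = 2.62 V.
Difference: 0.0009 V → 0.900 mV.

0.900 mV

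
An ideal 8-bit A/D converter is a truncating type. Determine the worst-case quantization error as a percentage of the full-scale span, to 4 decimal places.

0.3906 %

Truncating → worst-case error = 1 LSB = V_FS/2^8, so 100/256 = 0.390625 % of full scale.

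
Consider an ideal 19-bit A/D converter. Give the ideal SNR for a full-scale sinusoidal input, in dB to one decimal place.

116.1 dB

SNR ≈ 6.02·N + 1.76 dB = 6.02·19 + 1.76 = 116.14 dB.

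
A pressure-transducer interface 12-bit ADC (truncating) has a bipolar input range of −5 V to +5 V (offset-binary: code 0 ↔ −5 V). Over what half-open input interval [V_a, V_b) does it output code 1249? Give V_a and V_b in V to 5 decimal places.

[-1.95068 V, -1.94824 V)

LSB = 10/2^12 = 2.441 mV.
V_a = V_low + 1249·LSB = -1.95068 V; V_b = V_low + 1250·LSB = -1.94824 V.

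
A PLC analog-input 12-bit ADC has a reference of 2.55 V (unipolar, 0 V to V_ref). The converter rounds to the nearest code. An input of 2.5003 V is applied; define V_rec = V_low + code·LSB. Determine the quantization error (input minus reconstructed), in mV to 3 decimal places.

0.105 mV

LSB = 2.55/2^12 = 0.623 mV.
Scaled input = 4016.1682 LSBs, so code = 4016.
Reconstructed: 2.5001953 V.
Error = 2.5003 − 2.5001953 = 0.000104688 V = 0.105 mV.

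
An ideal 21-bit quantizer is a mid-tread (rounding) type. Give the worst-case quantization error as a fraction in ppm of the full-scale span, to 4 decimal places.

Rounding → worst-case error = ½ LSB = V_FS/2^22, so 1e+06/4194304 = 0.238419 ppm of full scale.

0.2384 ppm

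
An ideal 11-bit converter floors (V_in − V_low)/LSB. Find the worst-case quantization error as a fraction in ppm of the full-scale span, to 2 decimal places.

Truncating → worst-case error = 1 LSB = V_FS/2^11, so 1e+06/2048 = 488.281 ppm of full scale.

488.28 ppm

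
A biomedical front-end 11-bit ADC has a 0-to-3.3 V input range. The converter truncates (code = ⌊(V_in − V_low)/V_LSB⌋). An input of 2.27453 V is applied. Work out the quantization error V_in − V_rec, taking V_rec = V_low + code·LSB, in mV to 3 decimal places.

0.946 mV

Step size: 3.3 V ÷ 2^11 = 1.611 mV.
(2.27453 − 0)/0.00161133 = 1411.5871; ⌊·⌋ gives code 1411.
V_rec = 0 + 1411·0.00161133 = 2.273584 V.
Error = 2.27453 − 2.273584 = 0.000946016 V = 0.946 mV.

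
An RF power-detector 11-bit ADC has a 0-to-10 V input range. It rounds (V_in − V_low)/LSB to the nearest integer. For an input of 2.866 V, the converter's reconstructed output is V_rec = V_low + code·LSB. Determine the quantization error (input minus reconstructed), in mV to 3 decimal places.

-0.211 mV

Step size: 10 V ÷ 2^11 = 4.883 mV.
(2.866 − 0)/0.00488281 = 586.9568; round gives code 587.
Reconstructed: 2.8662109 V.
Error = 2.866 − 2.8662109 = -0.000210937 V = -0.211 mV.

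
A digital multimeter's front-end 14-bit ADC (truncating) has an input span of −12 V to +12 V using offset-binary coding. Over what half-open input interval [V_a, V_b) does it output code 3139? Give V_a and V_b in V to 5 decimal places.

[-7.40186 V, -7.40039 V)

LSB = 24/2^14 = 1.465 mV.
V_a = V_low + 3139·LSB = -7.40186 V; V_b = V_low + 3140·LSB = -7.40039 V.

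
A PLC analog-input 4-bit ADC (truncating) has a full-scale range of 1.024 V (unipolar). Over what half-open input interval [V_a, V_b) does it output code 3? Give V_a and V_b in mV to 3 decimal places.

LSB = 1.024/2^4 = 64.000 mV.
V_a = V_low + 3·LSB = 0.192 V; V_b = V_low + 4·LSB = 0.256 V.

[192.000 mV, 256.000 mV)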